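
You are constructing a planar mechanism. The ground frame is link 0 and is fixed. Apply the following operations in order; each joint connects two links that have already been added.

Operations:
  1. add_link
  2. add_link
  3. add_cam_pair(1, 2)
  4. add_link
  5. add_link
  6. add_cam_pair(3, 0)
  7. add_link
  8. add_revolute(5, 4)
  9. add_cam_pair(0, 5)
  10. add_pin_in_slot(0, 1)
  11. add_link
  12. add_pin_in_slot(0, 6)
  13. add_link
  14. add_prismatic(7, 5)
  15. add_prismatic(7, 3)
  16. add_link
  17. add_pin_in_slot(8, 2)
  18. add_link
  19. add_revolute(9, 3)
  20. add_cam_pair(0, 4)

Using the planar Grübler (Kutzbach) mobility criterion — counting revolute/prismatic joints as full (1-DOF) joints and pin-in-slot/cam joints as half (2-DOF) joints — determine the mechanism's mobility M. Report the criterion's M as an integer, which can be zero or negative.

[1;0;0] (link 0 is ground)
L+ [2;0;0]
L+ [3;0;0]
C(1,2)∈J2 [3;0;1]
L+ [4;0;1]
L+ [5;0;1]
C(3,0)∈J2 [5;0;2]
L+ [6;0;2]
R(5,4)∈J1 [6;1;2]
C(0,5)∈J2 [6;1;3]
PS(0,1)∈J2 [6;1;4]
L+ [7;1;4]
PS(0,6)∈J2 [7;1;5]
L+ [8;1;5]
P(7,5)∈J1 [8;2;5]
P(7,3)∈J1 [8;3;5]
L+ [9;3;5]
PS(8,2)∈J2 [9;3;6]
L+ [10;3;6]
R(9,3)∈J1 [10;4;6]
C(0,4)∈J2 [10;4;7]
mobility = 27 − 8 − 7 = 12

M = 12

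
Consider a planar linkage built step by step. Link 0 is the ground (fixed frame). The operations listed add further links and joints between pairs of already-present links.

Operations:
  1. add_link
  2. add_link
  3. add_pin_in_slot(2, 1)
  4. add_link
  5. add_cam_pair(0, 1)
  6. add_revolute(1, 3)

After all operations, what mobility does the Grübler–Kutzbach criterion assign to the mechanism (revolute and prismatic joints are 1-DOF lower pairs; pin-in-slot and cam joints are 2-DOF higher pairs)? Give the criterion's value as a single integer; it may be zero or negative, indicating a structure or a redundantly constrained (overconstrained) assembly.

M = 5

link 0 = ground. State L|J1|J2 = 1|0|0
+link1  2|0|0
+link2  3|0|0
PS(2,1) f=2→J2  3|0|1
+link3  4|0|1
C(0,1) f=2→J2  4|0|2
R(1,3) f=1→J1  4|1|2
M = 3(4−1)−2·1−2 = 9−2−2 = 5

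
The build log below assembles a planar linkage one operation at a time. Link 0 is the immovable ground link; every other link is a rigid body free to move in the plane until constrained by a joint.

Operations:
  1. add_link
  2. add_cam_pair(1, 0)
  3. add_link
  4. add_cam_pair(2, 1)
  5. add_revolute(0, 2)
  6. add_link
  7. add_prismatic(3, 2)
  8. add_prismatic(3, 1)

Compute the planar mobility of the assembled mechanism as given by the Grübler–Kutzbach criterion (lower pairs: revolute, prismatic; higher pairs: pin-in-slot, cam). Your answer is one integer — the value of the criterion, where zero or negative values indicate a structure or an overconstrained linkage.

M = 1

link 0 = ground. State L|J1|J2 = 1|0|0
+link1  2|0|0
C(1,0) f=2→J2  2|0|1
+link2  3|0|1
C(2,1) f=2→J2  3|0|2
R(0,2) f=1→J1  3|1|2
+link3  4|1|2
P(3,2) f=1→J1  4|2|2
P(3,1) f=1→J1  4|3|2
M = 3(4−1)−2·3−2 = 9−6−2 = 1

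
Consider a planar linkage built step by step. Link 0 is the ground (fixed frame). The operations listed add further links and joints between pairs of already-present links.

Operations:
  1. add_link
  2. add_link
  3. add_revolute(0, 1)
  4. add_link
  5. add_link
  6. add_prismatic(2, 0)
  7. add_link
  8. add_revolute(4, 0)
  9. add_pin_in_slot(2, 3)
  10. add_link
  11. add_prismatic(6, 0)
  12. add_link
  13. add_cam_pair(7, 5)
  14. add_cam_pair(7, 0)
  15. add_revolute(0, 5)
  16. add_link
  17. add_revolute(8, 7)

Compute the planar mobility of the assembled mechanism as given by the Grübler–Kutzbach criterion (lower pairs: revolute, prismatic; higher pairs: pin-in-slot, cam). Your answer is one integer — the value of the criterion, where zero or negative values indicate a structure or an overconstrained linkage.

M = 9

[1;0;0] (link 0 is ground)
L+ [2;0;0]
L+ [3;0;0]
R(0,1)∈J1 [3;1;0]
L+ [4;1;0]
L+ [5;1;0]
P(2,0)∈J1 [5;2;0]
L+ [6;2;0]
R(4,0)∈J1 [6;3;0]
PS(2,3)∈J2 [6;3;1]
L+ [7;3;1]
P(6,0)∈J1 [7;4;1]
L+ [8;4;1]
C(7,5)∈J2 [8;4;2]
C(7,0)∈J2 [8;4;3]
R(0,5)∈J1 [8;5;3]
L+ [9;5;3]
R(8,7)∈J1 [9;6;3]
mobility = 24 − 12 − 3 = 9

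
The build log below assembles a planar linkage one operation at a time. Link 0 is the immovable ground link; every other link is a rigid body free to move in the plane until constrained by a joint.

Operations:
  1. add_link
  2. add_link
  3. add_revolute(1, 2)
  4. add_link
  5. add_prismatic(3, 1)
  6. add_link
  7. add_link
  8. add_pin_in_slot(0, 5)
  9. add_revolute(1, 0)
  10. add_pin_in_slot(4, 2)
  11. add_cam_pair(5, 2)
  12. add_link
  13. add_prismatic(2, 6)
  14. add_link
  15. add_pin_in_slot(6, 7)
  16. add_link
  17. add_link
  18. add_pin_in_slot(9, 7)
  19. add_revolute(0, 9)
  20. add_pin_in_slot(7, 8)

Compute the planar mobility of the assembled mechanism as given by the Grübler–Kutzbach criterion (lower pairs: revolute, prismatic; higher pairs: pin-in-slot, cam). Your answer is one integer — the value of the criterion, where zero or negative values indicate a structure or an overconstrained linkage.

(L,J1,J2)=(1,0,0); link0 fixed
link1: (2,0,0)
link2: (3,0,0)
R 1-2 [J1]: (3,1,0)
link3: (4,1,0)
P 3-1 [J1]: (4,2,0)
link4: (5,2,0)
link5: (6,2,0)
PS 0-5 [J2]: (6,2,1)
R 1-0 [J1]: (6,3,1)
PS 4-2 [J2]: (6,3,2)
C 5-2 [J2]: (6,3,3)
link6: (7,3,3)
P 2-6 [J1]: (7,4,3)
link7: (8,4,3)
PS 6-7 [J2]: (8,4,4)
link8: (9,4,4)
link9: (10,4,4)
PS 9-7 [J2]: (10,4,5)
R 0-9 [J1]: (10,5,5)
PS 7-8 [J2]: (10,5,6)
Grübler: 3·9 − 2·5 − 6 = 11

M = 11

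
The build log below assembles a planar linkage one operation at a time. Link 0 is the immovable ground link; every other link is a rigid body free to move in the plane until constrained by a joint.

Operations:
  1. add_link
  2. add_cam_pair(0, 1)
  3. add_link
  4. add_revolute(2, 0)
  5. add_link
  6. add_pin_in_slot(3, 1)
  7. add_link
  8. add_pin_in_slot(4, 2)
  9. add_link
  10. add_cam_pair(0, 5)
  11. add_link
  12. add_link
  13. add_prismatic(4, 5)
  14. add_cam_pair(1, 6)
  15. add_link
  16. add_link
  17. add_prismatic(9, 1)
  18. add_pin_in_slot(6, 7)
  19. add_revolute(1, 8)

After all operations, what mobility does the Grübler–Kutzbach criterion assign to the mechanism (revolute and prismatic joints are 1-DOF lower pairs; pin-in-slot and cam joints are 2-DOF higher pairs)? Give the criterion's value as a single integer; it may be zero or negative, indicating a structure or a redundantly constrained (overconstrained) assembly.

M = 13

(L,J1,J2)=(1,0,0); link0 fixed
link1: (2,0,0)
C 0-1 [J2]: (2,0,1)
link2: (3,0,1)
R 2-0 [J1]: (3,1,1)
link3: (4,1,1)
PS 3-1 [J2]: (4,1,2)
link4: (5,1,2)
PS 4-2 [J2]: (5,1,3)
link5: (6,1,3)
C 0-5 [J2]: (6,1,4)
link6: (7,1,4)
link7: (8,1,4)
P 4-5 [J1]: (8,2,4)
C 1-6 [J2]: (8,2,5)
link8: (9,2,5)
link9: (10,2,5)
P 9-1 [J1]: (10,3,5)
PS 6-7 [J2]: (10,3,6)
R 1-8 [J1]: (10,4,6)
Grübler: 3·9 − 2·4 − 6 = 13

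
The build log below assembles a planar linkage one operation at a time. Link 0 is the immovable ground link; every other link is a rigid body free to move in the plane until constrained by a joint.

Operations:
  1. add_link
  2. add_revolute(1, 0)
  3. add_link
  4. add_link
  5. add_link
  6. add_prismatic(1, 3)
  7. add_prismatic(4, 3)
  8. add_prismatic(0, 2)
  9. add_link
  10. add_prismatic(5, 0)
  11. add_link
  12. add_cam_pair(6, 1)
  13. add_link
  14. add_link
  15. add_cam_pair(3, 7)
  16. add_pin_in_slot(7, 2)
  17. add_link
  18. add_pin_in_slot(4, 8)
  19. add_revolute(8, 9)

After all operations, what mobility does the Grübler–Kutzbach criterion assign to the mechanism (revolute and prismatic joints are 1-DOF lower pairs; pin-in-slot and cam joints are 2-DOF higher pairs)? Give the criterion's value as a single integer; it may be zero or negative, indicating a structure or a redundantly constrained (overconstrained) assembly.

[1;0;0] (link 0 is ground)
L+ [2;0;0]
R(1,0)∈J1 [2;1;0]
L+ [3;1;0]
L+ [4;1;0]
L+ [5;1;0]
P(1,3)∈J1 [5;2;0]
P(4,3)∈J1 [5;3;0]
P(0,2)∈J1 [5;4;0]
L+ [6;4;0]
P(5,0)∈J1 [6;5;0]
L+ [7;5;0]
C(6,1)∈J2 [7;5;1]
L+ [8;5;1]
L+ [9;5;1]
C(3,7)∈J2 [9;5;2]
PS(7,2)∈J2 [9;5;3]
L+ [10;5;3]
PS(4,8)∈J2 [10;5;4]
R(8,9)∈J1 [10;6;4]
mobility = 27 − 12 − 4 = 11

M = 11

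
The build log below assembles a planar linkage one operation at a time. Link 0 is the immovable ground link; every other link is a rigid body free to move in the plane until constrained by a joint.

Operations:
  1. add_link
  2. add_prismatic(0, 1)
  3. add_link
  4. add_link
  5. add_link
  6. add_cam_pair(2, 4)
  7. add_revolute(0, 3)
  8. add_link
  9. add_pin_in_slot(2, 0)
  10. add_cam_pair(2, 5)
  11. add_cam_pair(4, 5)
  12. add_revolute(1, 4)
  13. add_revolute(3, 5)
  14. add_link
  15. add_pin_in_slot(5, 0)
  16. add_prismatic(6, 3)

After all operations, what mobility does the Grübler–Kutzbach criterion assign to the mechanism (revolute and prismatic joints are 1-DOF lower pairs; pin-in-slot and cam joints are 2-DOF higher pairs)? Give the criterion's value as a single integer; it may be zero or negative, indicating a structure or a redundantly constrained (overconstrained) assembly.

M = 3

ground; <1,0,0>
#1 <2,0,0>
P:0↔1 J1 <2,1,0>
#2 <3,1,0>
#3 <4,1,0>
#4 <5,1,0>
C:2↔4 J2 <5,1,1>
R:0↔3 J1 <5,2,1>
#5 <6,2,1>
PS:2↔0 J2 <6,2,2>
C:2↔5 J2 <6,2,3>
C:4↔5 J2 <6,2,4>
R:1↔4 J1 <6,3,4>
R:3↔5 J1 <6,4,4>
#6 <7,4,4>
PS:5↔0 J2 <7,4,5>
P:6↔3 J1 <7,5,5>
3×6 − 2×5 − 1×5 = 3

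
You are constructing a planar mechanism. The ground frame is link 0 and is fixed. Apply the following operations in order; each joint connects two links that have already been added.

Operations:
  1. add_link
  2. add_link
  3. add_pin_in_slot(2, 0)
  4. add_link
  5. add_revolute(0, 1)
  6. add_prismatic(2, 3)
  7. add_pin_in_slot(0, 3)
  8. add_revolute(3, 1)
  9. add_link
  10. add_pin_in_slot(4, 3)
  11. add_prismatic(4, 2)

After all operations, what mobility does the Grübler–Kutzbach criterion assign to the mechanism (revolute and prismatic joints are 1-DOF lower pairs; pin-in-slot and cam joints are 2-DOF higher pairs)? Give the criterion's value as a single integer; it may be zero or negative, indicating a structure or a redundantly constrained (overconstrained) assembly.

link 0 = ground. State L|J1|J2 = 1|0|0
+link1  2|0|0
+link2  3|0|0
PS(2,0) f=2→J2  3|0|1
+link3  4|0|1
R(0,1) f=1→J1  4|1|1
P(2,3) f=1→J1  4|2|1
PS(0,3) f=2→J2  4|2|2
R(3,1) f=1→J1  4|3|2
+link4  5|3|2
PS(4,3) f=2→J2  5|3|3
P(4,2) f=1→J1  5|4|3
M = 3(5−1)−2·4−3 = 12−8−3 = 1

M = 1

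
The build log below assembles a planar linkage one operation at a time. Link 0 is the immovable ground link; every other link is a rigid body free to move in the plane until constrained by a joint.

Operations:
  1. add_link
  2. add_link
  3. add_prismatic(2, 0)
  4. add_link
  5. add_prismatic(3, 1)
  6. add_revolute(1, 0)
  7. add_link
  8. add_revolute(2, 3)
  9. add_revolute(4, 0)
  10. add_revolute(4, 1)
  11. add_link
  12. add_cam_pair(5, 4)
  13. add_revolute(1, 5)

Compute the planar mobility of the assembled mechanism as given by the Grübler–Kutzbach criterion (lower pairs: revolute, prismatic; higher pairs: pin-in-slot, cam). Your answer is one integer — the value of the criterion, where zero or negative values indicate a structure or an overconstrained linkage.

M = 0

link 0 = ground. State L|J1|J2 = 1|0|0
+link1  2|0|0
+link2  3|0|0
P(2,0) f=1→J1  3|1|0
+link3  4|1|0
P(3,1) f=1→J1  4|2|0
R(1,0) f=1→J1  4|3|0
+link4  5|3|0
R(2,3) f=1→J1  5|4|0
R(4,0) f=1→J1  5|5|0
R(4,1) f=1→J1  5|6|0
+link5  6|6|0
C(5,4) f=2→J2  6|6|1
R(1,5) f=1→J1  6|7|1
M = 3(6−1)−2·7−1 = 15−14−1 = 0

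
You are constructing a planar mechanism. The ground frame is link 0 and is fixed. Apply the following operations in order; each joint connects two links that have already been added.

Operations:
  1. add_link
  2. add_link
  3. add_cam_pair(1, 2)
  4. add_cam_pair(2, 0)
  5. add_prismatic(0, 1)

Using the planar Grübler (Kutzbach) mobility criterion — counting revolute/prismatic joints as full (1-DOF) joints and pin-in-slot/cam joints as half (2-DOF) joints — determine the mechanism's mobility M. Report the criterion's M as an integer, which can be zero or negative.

M = 2

link 0 = ground. State L|J1|J2 = 1|0|0
+link1  2|0|0
+link2  3|0|0
C(1,2) f=2→J2  3|0|1
C(2,0) f=2→J2  3|0|2
P(0,1) f=1→J1  3|1|2
M = 3(3−1)−2·1−2 = 6−2−2 = 2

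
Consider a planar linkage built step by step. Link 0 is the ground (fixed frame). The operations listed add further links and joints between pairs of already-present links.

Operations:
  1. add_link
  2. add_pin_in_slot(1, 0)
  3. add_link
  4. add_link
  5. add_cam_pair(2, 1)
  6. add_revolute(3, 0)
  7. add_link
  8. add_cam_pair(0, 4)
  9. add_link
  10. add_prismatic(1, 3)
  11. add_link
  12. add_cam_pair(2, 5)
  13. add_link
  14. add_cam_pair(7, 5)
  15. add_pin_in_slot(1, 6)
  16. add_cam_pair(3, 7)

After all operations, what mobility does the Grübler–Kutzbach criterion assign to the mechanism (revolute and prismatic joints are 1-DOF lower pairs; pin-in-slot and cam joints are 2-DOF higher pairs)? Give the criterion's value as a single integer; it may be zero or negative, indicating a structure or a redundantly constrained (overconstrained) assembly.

M = 10

L=1 J1=0 J2=0
add link → L=2 J1=0 J2=0
PS@1,0 dof=2 J2 → L=2 J1=0 J2=1
add link → L=3 J1=0 J2=1
add link → L=4 J1=0 J2=1
C@2,1 dof=2 J2 → L=4 J1=0 J2=2
R@3,0 dof=1 J1 → L=4 J1=1 J2=2
add link → L=5 J1=1 J2=2
C@0,4 dof=2 J2 → L=5 J1=1 J2=3
add link → L=6 J1=1 J2=3
P@1,3 dof=1 J1 → L=6 J1=2 J2=3
add link → L=7 J1=2 J2=3
C@2,5 dof=2 J2 → L=7 J1=2 J2=4
add link → L=8 J1=2 J2=4
C@7,5 dof=2 J2 → L=8 J1=2 J2=5
PS@1,6 dof=2 J2 → L=8 J1=2 J2=6
C@3,7 dof=2 J2 → L=8 J1=2 J2=7
M=3(L−1)−2J1−J2=3·7−2·2−7=10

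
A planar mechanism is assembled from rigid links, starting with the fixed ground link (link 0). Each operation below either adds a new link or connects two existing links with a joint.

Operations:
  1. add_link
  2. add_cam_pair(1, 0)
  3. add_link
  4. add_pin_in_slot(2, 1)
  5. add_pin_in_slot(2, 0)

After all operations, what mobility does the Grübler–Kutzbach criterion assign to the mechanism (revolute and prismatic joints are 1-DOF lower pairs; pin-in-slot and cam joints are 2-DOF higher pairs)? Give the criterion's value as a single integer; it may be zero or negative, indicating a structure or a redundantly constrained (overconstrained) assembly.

M = 3

link 0 = ground. State L|J1|J2 = 1|0|0
+link1  2|0|0
C(1,0) f=2→J2  2|0|1
+link2  3|0|1
PS(2,1) f=2→J2  3|0|2
PS(2,0) f=2→J2  3|0|3
M = 3(3−1)−2·0−3 = 6−0−3 = 3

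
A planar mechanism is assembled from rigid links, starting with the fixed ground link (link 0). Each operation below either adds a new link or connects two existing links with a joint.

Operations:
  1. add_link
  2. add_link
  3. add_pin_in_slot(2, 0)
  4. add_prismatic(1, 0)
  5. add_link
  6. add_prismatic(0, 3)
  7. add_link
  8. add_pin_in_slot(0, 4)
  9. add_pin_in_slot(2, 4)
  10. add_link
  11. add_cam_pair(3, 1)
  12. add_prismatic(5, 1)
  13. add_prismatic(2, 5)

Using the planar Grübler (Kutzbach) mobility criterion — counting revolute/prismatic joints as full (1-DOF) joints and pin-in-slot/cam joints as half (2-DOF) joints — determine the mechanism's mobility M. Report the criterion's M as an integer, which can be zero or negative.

M = 3

(L,J1,J2)=(1,0,0); link0 fixed
link1: (2,0,0)
link2: (3,0,0)
PS 2-0 [J2]: (3,0,1)
P 1-0 [J1]: (3,1,1)
link3: (4,1,1)
P 0-3 [J1]: (4,2,1)
link4: (5,2,1)
PS 0-4 [J2]: (5,2,2)
PS 2-4 [J2]: (5,2,3)
link5: (6,2,3)
C 3-1 [J2]: (6,2,4)
P 5-1 [J1]: (6,3,4)
P 2-5 [J1]: (6,4,4)
Grübler: 3·5 − 2·4 − 4 = 3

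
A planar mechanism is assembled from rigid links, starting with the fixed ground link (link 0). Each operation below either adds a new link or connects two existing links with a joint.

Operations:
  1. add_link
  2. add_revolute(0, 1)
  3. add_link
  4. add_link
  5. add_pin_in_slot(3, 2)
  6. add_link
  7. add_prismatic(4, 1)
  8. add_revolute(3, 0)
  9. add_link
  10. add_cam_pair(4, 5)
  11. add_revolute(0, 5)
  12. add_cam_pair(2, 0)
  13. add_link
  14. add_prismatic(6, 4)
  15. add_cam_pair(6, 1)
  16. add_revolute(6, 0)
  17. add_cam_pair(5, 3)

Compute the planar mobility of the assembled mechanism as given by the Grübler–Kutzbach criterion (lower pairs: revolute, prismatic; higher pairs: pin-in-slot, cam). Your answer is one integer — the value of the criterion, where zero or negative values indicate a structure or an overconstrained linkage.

M = 1

(L,J1,J2)=(1,0,0); link0 fixed
link1: (2,0,0)
R 0-1 [J1]: (2,1,0)
link2: (3,1,0)
link3: (4,1,0)
PS 3-2 [J2]: (4,1,1)
link4: (5,1,1)
P 4-1 [J1]: (5,2,1)
R 3-0 [J1]: (5,3,1)
link5: (6,3,1)
C 4-5 [J2]: (6,3,2)
R 0-5 [J1]: (6,4,2)
C 2-0 [J2]: (6,4,3)
link6: (7,4,3)
P 6-4 [J1]: (7,5,3)
C 6-1 [J2]: (7,5,4)
R 6-0 [J1]: (7,6,4)
C 5-3 [J2]: (7,6,5)
Grübler: 3·6 − 2·6 − 5 = 1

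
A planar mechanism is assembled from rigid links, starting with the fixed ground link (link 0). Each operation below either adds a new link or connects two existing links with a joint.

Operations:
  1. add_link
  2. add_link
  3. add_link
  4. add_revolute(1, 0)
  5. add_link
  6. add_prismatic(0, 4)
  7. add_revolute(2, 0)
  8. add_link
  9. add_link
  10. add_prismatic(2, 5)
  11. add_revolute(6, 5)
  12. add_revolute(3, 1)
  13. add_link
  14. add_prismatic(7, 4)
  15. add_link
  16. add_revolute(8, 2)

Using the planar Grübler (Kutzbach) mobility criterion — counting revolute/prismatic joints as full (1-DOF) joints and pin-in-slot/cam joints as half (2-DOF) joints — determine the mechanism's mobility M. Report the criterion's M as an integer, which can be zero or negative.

[1;0;0] (link 0 is ground)
L+ [2;0;0]
L+ [3;0;0]
L+ [4;0;0]
R(1,0)∈J1 [4;1;0]
L+ [5;1;0]
P(0,4)∈J1 [5;2;0]
R(2,0)∈J1 [5;3;0]
L+ [6;3;0]
L+ [7;3;0]
P(2,5)∈J1 [7;4;0]
R(6,5)∈J1 [7;5;0]
R(3,1)∈J1 [7;6;0]
L+ [8;6;0]
P(7,4)∈J1 [8;7;0]
L+ [9;7;0]
R(8,2)∈J1 [9;8;0]
mobility = 24 − 16 − 0 = 8

M = 8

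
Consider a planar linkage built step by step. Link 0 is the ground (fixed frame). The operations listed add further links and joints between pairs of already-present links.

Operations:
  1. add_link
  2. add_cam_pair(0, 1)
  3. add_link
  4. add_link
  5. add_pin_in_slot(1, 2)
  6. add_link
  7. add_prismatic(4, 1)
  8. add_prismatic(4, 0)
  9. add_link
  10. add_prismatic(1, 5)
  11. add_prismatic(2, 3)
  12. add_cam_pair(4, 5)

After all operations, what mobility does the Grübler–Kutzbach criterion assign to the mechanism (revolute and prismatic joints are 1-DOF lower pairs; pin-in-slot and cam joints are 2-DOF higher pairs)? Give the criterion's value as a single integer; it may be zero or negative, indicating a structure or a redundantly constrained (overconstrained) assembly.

[1;0;0] (link 0 is ground)
L+ [2;0;0]
C(0,1)∈J2 [2;0;1]
L+ [3;0;1]
L+ [4;0;1]
PS(1,2)∈J2 [4;0;2]
L+ [5;0;2]
P(4,1)∈J1 [5;1;2]
P(4,0)∈J1 [5;2;2]
L+ [6;2;2]
P(1,5)∈J1 [6;3;2]
P(2,3)∈J1 [6;4;2]
C(4,5)∈J2 [6;4;3]
mobility = 15 − 8 − 3 = 4

M = 4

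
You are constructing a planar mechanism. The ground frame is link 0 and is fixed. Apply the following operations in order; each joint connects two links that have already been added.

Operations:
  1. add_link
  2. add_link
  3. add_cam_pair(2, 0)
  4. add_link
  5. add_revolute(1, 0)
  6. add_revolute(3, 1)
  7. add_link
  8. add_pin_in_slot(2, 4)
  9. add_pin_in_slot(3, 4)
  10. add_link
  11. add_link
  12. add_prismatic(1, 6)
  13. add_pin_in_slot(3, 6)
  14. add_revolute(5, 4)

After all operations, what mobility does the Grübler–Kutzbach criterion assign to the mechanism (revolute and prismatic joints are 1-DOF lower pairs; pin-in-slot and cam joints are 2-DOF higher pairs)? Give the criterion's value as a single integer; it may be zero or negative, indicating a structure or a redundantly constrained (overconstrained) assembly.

ground; <1,0,0>
#1 <2,0,0>
#2 <3,0,0>
C:2↔0 J2 <3,0,1>
#3 <4,0,1>
R:1↔0 J1 <4,1,1>
R:3↔1 J1 <4,2,1>
#4 <5,2,1>
PS:2↔4 J2 <5,2,2>
PS:3↔4 J2 <5,2,3>
#5 <6,2,3>
#6 <7,2,3>
P:1↔6 J1 <7,3,3>
PS:3↔6 J2 <7,3,4>
R:5↔4 J1 <7,4,4>
3×6 − 2×4 − 1×4 = 6

M = 6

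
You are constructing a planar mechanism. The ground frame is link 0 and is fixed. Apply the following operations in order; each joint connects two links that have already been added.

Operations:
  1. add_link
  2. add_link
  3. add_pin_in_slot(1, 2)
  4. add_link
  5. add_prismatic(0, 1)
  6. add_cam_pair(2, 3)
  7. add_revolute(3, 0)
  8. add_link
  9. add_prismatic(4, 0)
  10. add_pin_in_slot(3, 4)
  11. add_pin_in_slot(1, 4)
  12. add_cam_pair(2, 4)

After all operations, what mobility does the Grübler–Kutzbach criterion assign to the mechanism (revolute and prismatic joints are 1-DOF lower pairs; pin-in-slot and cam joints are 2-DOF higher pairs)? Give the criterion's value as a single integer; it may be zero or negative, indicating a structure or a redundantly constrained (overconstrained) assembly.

M = 1

ground; <1,0,0>
#1 <2,0,0>
#2 <3,0,0>
PS:1↔2 J2 <3,0,1>
#3 <4,0,1>
P:0↔1 J1 <4,1,1>
C:2↔3 J2 <4,1,2>
R:3↔0 J1 <4,2,2>
#4 <5,2,2>
P:4↔0 J1 <5,3,2>
PS:3↔4 J2 <5,3,3>
PS:1↔4 J2 <5,3,4>
C:2↔4 J2 <5,3,5>
3×4 − 2×3 − 1×5 = 1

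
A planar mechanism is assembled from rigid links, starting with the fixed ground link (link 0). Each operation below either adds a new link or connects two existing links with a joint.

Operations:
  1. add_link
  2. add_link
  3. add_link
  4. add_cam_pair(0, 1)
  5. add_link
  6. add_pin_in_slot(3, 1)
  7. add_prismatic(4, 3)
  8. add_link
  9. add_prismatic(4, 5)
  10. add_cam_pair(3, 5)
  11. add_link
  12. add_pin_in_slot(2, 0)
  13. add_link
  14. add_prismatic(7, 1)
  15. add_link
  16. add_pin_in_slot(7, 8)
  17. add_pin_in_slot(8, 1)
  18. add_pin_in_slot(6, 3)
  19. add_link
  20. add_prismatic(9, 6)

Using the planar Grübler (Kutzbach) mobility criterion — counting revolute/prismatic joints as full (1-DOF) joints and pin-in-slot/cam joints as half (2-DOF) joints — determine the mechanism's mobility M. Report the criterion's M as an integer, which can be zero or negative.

M = 12

ground; <1,0,0>
#1 <2,0,0>
#2 <3,0,0>
#3 <4,0,0>
C:0↔1 J2 <4,0,1>
#4 <5,0,1>
PS:3↔1 J2 <5,0,2>
P:4↔3 J1 <5,1,2>
#5 <6,1,2>
P:4↔5 J1 <6,2,2>
C:3↔5 J2 <6,2,3>
#6 <7,2,3>
PS:2↔0 J2 <7,2,4>
#7 <8,2,4>
P:7↔1 J1 <8,3,4>
#8 <9,3,4>
PS:7↔8 J2 <9,3,5>
PS:8↔1 J2 <9,3,6>
PS:6↔3 J2 <9,3,7>
#9 <10,3,7>
P:9↔6 J1 <10,4,7>
3×9 − 2×4 − 1×7 = 12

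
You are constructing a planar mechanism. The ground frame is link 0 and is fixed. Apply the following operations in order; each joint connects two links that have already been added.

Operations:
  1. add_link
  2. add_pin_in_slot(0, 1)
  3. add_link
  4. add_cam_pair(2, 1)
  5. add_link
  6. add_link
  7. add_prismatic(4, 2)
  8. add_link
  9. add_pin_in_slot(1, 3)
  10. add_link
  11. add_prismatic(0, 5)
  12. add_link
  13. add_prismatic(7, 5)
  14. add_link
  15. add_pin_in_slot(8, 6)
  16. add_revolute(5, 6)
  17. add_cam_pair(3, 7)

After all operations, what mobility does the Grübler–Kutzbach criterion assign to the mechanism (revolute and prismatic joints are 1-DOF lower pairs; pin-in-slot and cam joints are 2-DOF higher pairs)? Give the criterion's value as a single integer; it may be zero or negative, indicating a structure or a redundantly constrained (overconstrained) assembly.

M = 11

(L,J1,J2)=(1,0,0); link0 fixed
link1: (2,0,0)
PS 0-1 [J2]: (2,0,1)
link2: (3,0,1)
C 2-1 [J2]: (3,0,2)
link3: (4,0,2)
link4: (5,0,2)
P 4-2 [J1]: (5,1,2)
link5: (6,1,2)
PS 1-3 [J2]: (6,1,3)
link6: (7,1,3)
P 0-5 [J1]: (7,2,3)
link7: (8,2,3)
P 7-5 [J1]: (8,3,3)
link8: (9,3,3)
PS 8-6 [J2]: (9,3,4)
R 5-6 [J1]: (9,4,4)
C 3-7 [J2]: (9,4,5)
Grübler: 3·8 − 2·4 − 5 = 11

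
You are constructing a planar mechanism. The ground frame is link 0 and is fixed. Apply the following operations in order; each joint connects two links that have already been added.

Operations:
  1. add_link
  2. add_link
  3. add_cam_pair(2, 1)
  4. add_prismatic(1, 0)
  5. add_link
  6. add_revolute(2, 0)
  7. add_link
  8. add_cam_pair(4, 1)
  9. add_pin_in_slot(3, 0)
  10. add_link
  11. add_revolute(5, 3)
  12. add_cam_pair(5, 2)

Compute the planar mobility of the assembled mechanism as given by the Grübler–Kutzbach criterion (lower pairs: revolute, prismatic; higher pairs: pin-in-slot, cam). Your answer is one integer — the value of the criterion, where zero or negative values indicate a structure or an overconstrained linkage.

(L,J1,J2)=(1,0,0); link0 fixed
link1: (2,0,0)
link2: (3,0,0)
C 2-1 [J2]: (3,0,1)
P 1-0 [J1]: (3,1,1)
link3: (4,1,1)
R 2-0 [J1]: (4,2,1)
link4: (5,2,1)
C 4-1 [J2]: (5,2,2)
PS 3-0 [J2]: (5,2,3)
link5: (6,2,3)
R 5-3 [J1]: (6,3,3)
C 5-2 [J2]: (6,3,4)
Grübler: 3·5 − 2·3 − 4 = 5

M = 5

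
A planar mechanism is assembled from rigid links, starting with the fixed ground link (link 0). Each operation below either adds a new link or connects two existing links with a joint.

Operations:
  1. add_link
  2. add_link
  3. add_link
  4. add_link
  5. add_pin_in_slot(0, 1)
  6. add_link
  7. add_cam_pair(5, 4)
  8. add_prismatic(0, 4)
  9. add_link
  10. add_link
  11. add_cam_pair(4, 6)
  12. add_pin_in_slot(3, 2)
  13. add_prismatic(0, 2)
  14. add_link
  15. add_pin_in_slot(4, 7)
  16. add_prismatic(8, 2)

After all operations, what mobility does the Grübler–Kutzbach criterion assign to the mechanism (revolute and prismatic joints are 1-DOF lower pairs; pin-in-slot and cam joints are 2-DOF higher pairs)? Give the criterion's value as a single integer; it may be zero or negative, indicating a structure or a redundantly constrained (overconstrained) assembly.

L=1 J1=0 J2=0
add link → L=2 J1=0 J2=0
add link → L=3 J1=0 J2=0
add link → L=4 J1=0 J2=0
add link → L=5 J1=0 J2=0
PS@0,1 dof=2 J2 → L=5 J1=0 J2=1
add link → L=6 J1=0 J2=1
C@5,4 dof=2 J2 → L=6 J1=0 J2=2
P@0,4 dof=1 J1 → L=6 J1=1 J2=2
add link → L=7 J1=1 J2=2
add link → L=8 J1=1 J2=2
C@4,6 dof=2 J2 → L=8 J1=1 J2=3
PS@3,2 dof=2 J2 → L=8 J1=1 J2=4
P@0,2 dof=1 J1 → L=8 J1=2 J2=4
add link → L=9 J1=2 J2=4
PS@4,7 dof=2 J2 → L=9 J1=2 J2=5
P@8,2 dof=1 J1 → L=9 J1=3 J2=5
M=3(L−1)−2J1−J2=3·8−2·3−5=13

M = 13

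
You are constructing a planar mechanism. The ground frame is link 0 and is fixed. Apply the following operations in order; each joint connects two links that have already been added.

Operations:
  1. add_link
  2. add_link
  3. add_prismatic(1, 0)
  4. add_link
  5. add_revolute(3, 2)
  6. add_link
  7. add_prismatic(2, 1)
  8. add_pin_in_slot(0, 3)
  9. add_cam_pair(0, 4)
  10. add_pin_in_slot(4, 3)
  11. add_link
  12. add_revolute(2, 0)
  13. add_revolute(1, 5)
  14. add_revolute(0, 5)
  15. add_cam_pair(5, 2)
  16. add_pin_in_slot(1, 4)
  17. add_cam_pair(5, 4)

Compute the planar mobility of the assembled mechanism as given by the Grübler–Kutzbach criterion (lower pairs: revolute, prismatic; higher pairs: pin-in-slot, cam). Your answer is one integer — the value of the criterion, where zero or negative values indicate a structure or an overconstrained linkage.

M = -3

ground; <1,0,0>
#1 <2,0,0>
#2 <3,0,0>
P:1↔0 J1 <3,1,0>
#3 <4,1,0>
R:3↔2 J1 <4,2,0>
#4 <5,2,0>
P:2↔1 J1 <5,3,0>
PS:0↔3 J2 <5,3,1>
C:0↔4 J2 <5,3,2>
PS:4↔3 J2 <5,3,3>
#5 <6,3,3>
R:2↔0 J1 <6,4,3>
R:1↔5 J1 <6,5,3>
R:0↔5 J1 <6,6,3>
C:5↔2 J2 <6,6,4>
PS:1↔4 J2 <6,6,5>
C:5↔4 J2 <6,6,6>
3×5 − 2×6 − 1×6 = -3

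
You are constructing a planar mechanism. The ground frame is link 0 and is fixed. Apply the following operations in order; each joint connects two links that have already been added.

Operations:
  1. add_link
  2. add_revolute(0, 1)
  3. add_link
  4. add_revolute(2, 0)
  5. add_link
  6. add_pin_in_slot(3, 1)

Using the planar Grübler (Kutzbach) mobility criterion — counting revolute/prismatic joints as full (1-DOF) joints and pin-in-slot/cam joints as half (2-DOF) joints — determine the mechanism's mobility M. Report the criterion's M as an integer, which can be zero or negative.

M = 4

link 0 = ground. State L|J1|J2 = 1|0|0
+link1  2|0|0
R(0,1) f=1→J1  2|1|0
+link2  3|1|0
R(2,0) f=1→J1  3|2|0
+link3  4|2|0
PS(3,1) f=2→J2  4|2|1
M = 3(4−1)−2·2−1 = 9−4−1 = 4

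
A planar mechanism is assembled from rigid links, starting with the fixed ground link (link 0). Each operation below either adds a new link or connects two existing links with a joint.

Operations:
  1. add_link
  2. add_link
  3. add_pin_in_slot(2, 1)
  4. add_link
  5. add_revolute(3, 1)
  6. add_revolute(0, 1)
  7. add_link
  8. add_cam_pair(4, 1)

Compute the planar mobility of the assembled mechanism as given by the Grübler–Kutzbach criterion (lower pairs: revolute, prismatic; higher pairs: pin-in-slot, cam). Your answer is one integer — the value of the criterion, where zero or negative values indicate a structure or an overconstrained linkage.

M = 6

(L,J1,J2)=(1,0,0); link0 fixed
link1: (2,0,0)
link2: (3,0,0)
PS 2-1 [J2]: (3,0,1)
link3: (4,0,1)
R 3-1 [J1]: (4,1,1)
R 0-1 [J1]: (4,2,1)
link4: (5,2,1)
C 4-1 [J2]: (5,2,2)
Grübler: 3·4 − 2·2 − 2 = 6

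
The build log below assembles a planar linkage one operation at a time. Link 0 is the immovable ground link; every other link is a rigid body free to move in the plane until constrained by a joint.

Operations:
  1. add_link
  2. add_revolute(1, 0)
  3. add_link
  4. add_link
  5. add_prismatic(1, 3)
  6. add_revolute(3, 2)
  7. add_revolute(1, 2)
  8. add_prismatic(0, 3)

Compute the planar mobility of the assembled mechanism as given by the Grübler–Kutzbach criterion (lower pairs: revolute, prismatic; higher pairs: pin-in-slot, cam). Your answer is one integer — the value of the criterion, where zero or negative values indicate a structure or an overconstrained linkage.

[1;0;0] (link 0 is ground)
L+ [2;0;0]
R(1,0)∈J1 [2;1;0]
L+ [3;1;0]
L+ [4;1;0]
P(1,3)∈J1 [4;2;0]
R(3,2)∈J1 [4;3;0]
R(1,2)∈J1 [4;4;0]
P(0,3)∈J1 [4;5;0]
mobility = 9 − 10 − 0 = -1

M = -1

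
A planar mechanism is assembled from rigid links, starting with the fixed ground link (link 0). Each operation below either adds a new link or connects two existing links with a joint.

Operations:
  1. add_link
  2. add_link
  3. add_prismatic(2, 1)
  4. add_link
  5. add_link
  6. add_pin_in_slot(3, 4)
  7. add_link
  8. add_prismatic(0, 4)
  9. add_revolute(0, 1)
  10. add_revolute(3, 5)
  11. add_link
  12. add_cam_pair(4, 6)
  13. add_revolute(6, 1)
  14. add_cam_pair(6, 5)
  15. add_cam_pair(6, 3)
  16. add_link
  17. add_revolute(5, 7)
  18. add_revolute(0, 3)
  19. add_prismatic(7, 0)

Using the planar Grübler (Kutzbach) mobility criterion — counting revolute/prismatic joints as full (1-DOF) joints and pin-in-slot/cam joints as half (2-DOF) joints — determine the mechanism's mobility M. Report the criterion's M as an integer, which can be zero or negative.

ground; <1,0,0>
#1 <2,0,0>
#2 <3,0,0>
P:2↔1 J1 <3,1,0>
#3 <4,1,0>
#4 <5,1,0>
PS:3↔4 J2 <5,1,1>
#5 <6,1,1>
P:0↔4 J1 <6,2,1>
R:0↔1 J1 <6,3,1>
R:3↔5 J1 <6,4,1>
#6 <7,4,1>
C:4↔6 J2 <7,4,2>
R:6↔1 J1 <7,5,2>
C:6↔5 J2 <7,5,3>
C:6↔3 J2 <7,5,4>
#7 <8,5,4>
R:5↔7 J1 <8,6,4>
R:0↔3 J1 <8,7,4>
P:7↔0 J1 <8,8,4>
3×7 − 2×8 − 1×4 = 1

M = 1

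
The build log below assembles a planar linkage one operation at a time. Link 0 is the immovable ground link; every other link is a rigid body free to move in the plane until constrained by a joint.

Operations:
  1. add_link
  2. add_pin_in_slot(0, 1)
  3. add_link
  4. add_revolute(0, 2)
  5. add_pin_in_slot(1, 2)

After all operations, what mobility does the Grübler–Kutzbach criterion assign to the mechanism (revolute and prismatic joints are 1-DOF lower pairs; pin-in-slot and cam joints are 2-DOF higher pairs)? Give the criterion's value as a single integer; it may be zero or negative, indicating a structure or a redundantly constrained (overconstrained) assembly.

M = 2

L=1 J1=0 J2=0
add link → L=2 J1=0 J2=0
PS@0,1 dof=2 J2 → L=2 J1=0 J2=1
add link → L=3 J1=0 J2=1
R@0,2 dof=1 J1 → L=3 J1=1 J2=1
PS@1,2 dof=2 J2 → L=3 J1=1 J2=2
M=3(L−1)−2J1−J2=3·2−2·1−2=2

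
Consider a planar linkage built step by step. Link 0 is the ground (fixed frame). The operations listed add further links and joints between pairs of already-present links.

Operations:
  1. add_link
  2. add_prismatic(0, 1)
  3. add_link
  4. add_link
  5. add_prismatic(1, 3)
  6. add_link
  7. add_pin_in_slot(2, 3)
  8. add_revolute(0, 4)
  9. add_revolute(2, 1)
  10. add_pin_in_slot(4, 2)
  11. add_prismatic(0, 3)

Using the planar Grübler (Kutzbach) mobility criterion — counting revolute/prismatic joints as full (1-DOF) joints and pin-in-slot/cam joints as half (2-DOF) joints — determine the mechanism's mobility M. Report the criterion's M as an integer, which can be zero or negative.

ground; <1,0,0>
#1 <2,0,0>
P:0↔1 J1 <2,1,0>
#2 <3,1,0>
#3 <4,1,0>
P:1↔3 J1 <4,2,0>
#4 <5,2,0>
PS:2↔3 J2 <5,2,1>
R:0↔4 J1 <5,3,1>
R:2↔1 J1 <5,4,1>
PS:4↔2 J2 <5,4,2>
P:0↔3 J1 <5,5,2>
3×4 − 2×5 − 1×2 = 0

M = 0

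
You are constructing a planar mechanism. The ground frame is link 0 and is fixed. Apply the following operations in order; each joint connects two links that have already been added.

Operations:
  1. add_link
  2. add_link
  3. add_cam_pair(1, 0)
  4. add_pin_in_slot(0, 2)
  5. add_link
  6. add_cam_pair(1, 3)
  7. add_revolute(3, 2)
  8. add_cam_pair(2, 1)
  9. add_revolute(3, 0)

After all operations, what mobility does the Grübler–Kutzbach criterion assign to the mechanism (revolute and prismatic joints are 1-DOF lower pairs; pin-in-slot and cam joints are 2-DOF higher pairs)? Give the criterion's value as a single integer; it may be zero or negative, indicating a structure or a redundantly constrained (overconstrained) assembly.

(L,J1,J2)=(1,0,0); link0 fixed
link1: (2,0,0)
link2: (3,0,0)
C 1-0 [J2]: (3,0,1)
PS 0-2 [J2]: (3,0,2)
link3: (4,0,2)
C 1-3 [J2]: (4,0,3)
R 3-2 [J1]: (4,1,3)
C 2-1 [J2]: (4,1,4)
R 3-0 [J1]: (4,2,4)
Grübler: 3·3 − 2·2 − 4 = 1

M = 1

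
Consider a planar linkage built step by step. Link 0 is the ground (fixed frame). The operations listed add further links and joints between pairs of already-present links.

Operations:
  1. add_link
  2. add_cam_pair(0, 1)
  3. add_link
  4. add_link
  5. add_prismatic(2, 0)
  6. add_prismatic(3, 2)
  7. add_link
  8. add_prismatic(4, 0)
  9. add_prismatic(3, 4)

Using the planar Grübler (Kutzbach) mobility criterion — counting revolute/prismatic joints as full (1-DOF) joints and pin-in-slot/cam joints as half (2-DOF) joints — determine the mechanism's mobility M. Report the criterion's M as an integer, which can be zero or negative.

[1;0;0] (link 0 is ground)
L+ [2;0;0]
C(0,1)∈J2 [2;0;1]
L+ [3;0;1]
L+ [4;0;1]
P(2,0)∈J1 [4;1;1]
P(3,2)∈J1 [4;2;1]
L+ [5;2;1]
P(4,0)∈J1 [5;3;1]
P(3,4)∈J1 [5;4;1]
mobility = 12 − 8 − 1 = 3

M = 3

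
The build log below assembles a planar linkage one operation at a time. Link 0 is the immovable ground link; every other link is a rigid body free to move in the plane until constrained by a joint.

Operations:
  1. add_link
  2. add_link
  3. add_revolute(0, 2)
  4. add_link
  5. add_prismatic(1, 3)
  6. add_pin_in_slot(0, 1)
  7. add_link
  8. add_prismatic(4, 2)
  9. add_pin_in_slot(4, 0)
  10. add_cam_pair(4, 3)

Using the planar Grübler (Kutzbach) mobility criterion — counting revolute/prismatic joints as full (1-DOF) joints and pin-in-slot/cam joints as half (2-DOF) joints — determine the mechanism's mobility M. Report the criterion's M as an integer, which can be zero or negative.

link 0 = ground. State L|J1|J2 = 1|0|0
+link1  2|0|0
+link2  3|0|0
R(0,2) f=1→J1  3|1|0
+link3  4|1|0
P(1,3) f=1→J1  4|2|0
PS(0,1) f=2→J2  4|2|1
+link4  5|2|1
P(4,2) f=1→J1  5|3|1
PS(4,0) f=2→J2  5|3|2
C(4,3) f=2→J2  5|3|3
M = 3(5−1)−2·3−3 = 12−6−3 = 3

M = 3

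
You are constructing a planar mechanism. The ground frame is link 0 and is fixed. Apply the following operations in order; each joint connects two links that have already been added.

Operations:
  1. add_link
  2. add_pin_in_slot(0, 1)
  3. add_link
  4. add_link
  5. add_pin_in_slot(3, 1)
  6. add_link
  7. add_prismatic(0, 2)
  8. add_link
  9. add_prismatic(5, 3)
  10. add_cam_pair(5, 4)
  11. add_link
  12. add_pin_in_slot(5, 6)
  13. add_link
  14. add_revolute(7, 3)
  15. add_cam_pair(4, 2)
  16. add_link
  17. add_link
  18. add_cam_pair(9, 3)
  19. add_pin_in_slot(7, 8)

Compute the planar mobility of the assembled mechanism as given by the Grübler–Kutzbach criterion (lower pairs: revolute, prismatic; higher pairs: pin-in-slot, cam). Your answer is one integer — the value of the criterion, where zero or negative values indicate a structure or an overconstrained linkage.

[1;0;0] (link 0 is ground)
L+ [2;0;0]
PS(0,1)∈J2 [2;0;1]
L+ [3;0;1]
L+ [4;0;1]
PS(3,1)∈J2 [4;0;2]
L+ [5;0;2]
P(0,2)∈J1 [5;1;2]
L+ [6;1;2]
P(5,3)∈J1 [6;2;2]
C(5,4)∈J2 [6;2;3]
L+ [7;2;3]
PS(5,6)∈J2 [7;2;4]
L+ [8;2;4]
R(7,3)∈J1 [8;3;4]
C(4,2)∈J2 [8;3;5]
L+ [9;3;5]
L+ [10;3;5]
C(9,3)∈J2 [10;3;6]
PS(7,8)∈J2 [10;3;7]
mobility = 27 − 6 − 7 = 14

M = 14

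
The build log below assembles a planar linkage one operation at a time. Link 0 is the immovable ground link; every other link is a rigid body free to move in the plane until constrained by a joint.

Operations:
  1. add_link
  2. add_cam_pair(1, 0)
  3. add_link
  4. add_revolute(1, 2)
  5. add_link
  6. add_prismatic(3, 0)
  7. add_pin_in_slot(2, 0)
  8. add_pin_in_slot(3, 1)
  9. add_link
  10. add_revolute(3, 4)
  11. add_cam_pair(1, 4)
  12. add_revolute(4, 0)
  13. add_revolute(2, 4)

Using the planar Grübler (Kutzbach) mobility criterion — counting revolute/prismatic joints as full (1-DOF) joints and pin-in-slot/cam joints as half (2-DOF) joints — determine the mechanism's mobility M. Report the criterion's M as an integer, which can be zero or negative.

M = -2

ground; <1,0,0>
#1 <2,0,0>
C:1↔0 J2 <2,0,1>
#2 <3,0,1>
R:1↔2 J1 <3,1,1>
#3 <4,1,1>
P:3↔0 J1 <4,2,1>
PS:2↔0 J2 <4,2,2>
PS:3↔1 J2 <4,2,3>
#4 <5,2,3>
R:3↔4 J1 <5,3,3>
C:1↔4 J2 <5,3,4>
R:4↔0 J1 <5,4,4>
R:2↔4 J1 <5,5,4>
3×4 − 2×5 − 1×4 = -2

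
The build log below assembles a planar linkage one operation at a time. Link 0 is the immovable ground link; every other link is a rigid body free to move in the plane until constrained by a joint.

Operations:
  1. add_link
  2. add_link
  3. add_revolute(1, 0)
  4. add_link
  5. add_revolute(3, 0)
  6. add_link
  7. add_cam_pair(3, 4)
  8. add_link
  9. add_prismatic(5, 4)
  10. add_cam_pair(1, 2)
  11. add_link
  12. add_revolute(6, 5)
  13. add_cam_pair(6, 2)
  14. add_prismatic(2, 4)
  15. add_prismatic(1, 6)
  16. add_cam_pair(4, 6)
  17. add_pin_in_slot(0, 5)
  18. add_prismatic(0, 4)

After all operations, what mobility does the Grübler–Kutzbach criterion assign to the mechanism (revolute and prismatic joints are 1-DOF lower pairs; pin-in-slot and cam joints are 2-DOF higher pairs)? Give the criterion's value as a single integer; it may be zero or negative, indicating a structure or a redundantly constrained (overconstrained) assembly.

link 0 = ground. State L|J1|J2 = 1|0|0
+link1  2|0|0
+link2  3|0|0
R(1,0) f=1→J1  3|1|0
+link3  4|1|0
R(3,0) f=1→J1  4|2|0
+link4  5|2|0
C(3,4) f=2→J2  5|2|1
+link5  6|2|1
P(5,4) f=1→J1  6|3|1
C(1,2) f=2→J2  6|3|2
+link6  7|3|2
R(6,5) f=1→J1  7|4|2
C(6,2) f=2→J2  7|4|3
P(2,4) f=1→J1  7|5|3
P(1,6) f=1→J1  7|6|3
C(4,6) f=2→J2  7|6|4
PS(0,5) f=2→J2  7|6|5
P(0,4) f=1→J1  7|7|5
M = 3(7−1)−2·7−5 = 18−14−5 = -1

M = -1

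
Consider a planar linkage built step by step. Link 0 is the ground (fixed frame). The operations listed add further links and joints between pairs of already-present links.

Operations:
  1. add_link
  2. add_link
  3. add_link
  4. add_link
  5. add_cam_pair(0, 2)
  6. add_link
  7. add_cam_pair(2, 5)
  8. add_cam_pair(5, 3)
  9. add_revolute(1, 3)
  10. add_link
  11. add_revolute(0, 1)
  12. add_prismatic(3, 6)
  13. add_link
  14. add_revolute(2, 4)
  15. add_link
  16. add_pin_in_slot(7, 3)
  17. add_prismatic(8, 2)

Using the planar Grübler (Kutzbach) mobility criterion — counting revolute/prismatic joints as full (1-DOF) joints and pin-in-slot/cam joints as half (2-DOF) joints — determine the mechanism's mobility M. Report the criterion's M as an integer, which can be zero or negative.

M = 10

(L,J1,J2)=(1,0,0); link0 fixed
link1: (2,0,0)
link2: (3,0,0)
link3: (4,0,0)
link4: (5,0,0)
C 0-2 [J2]: (5,0,1)
link5: (6,0,1)
C 2-5 [J2]: (6,0,2)
C 5-3 [J2]: (6,0,3)
R 1-3 [J1]: (6,1,3)
link6: (7,1,3)
R 0-1 [J1]: (7,2,3)
P 3-6 [J1]: (7,3,3)
link7: (8,3,3)
R 2-4 [J1]: (8,4,3)
link8: (9,4,3)
PS 7-3 [J2]: (9,4,4)
P 8-2 [J1]: (9,5,4)
Grübler: 3·8 − 2·5 − 4 = 10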